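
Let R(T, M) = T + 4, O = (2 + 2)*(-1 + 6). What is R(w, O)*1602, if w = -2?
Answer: 3204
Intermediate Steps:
O = 20 (O = 4*5 = 20)
R(T, M) = 4 + T
R(w, O)*1602 = (4 - 2)*1602 = 2*1602 = 3204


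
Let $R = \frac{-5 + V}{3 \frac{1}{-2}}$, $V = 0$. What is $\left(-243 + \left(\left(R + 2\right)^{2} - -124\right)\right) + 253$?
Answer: $\frac{1462}{9} \approx 162.44$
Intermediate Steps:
$R = \frac{10}{3}$ ($R = \frac{-5 + 0}{3 \frac{1}{-2}} = - \frac{5}{3 \left(- \frac{1}{2}\right)} = - \frac{5}{- \frac{3}{2}} = \left(-5\right) \left(- \frac{2}{3}\right) = \frac{10}{3} \approx 3.3333$)
$\left(-243 + \left(\left(R + 2\right)^{2} - -124\right)\right) + 253 = \left(-243 + \left(\left(\frac{10}{3} + 2\right)^{2} - -124\right)\right) + 253 = \left(-243 + \left(\left(\frac{16}{3}\right)^{2} + 124\right)\right) + 253 = \left(-243 + \left(\frac{256}{9} + 124\right)\right) + 253 = \left(-243 + \frac{1372}{9}\right) + 253 = - \frac{815}{9} + 253 = \frac{1462}{9}$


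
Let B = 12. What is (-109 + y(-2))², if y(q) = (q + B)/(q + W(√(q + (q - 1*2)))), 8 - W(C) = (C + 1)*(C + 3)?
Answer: (-197735*I + 846712*√6)/(3*(-5*I + 24*√6)) ≈ 11770.0 - 120.11*I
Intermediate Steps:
W(C) = 8 - (1 + C)*(3 + C) (W(C) = 8 - (C + 1)*(C + 3) = 8 - (1 + C)*(3 + C))
y(q) = (12 + q)/(7 - q - 4*√(-2 + 2*q)) (y(q) = (q + 12)/(q + (5 - (√(q + (q - 1*2)))² - 4*√(q + (q - 1*2)))) = (12 + q)/(q + (5 - (√(q + (q - 2)))² - 4*√(q + (q - 2)))) = (12 + q)/(q + (5 - (√(q + (-2 + q)))² - 4*√(q + (-2 + q)))) = (12 + q)/(q + (5 - (√(-2 + 2*q))² - 4*√(-2 + 2*q))) = (12 + q)/(q + (5 - (-2 + 2*q) - 4*√(-2 + 2*q))) = (12 + q)/(q + (5 + (2 - 2*q) - 4*√(-2 + 2*q))) = (12 + q)/(q + (7 - 4*√(-2 + 2*q) - 2*q)) = (12 + q)/(7 - q - 4*√(-2 + 2*q)))
(-109 + y(-2))² = (-109 + (12 - 2)/(7 - 1*(-2) - 4*√2*√(-1 - 2)))² = (-109 + 10/(7 + 2 - 4*√2*√(-3)))² = (-109 + 10/(7 + 2 - 4*√2*I*√3))² = (-109 + 10/(7 + 2 - 4*I*√6))² = (-109 + 10/(9 - 4*I*√6))²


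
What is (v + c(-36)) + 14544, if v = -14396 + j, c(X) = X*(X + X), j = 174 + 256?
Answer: 3170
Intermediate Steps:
j = 430
c(X) = 2*X² (c(X) = X*(2*X) = 2*X²)
v = -13966 (v = -14396 + 430 = -13966)
(v + c(-36)) + 14544 = (-13966 + 2*(-36)²) + 14544 = (-13966 + 2*1296) + 14544 = (-13966 + 2592) + 14544 = -11374 + 14544 = 3170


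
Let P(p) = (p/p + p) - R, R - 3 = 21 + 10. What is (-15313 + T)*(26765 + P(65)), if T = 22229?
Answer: 185328052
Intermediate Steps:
R = 34 (R = 3 + (21 + 10) = 3 + 31 = 34)
P(p) = -33 + p (P(p) = (p/p + p) - 1*34 = (1 + p) - 34 = -33 + p)
(-15313 + T)*(26765 + P(65)) = (-15313 + 22229)*(26765 + (-33 + 65)) = 6916*(26765 + 32) = 6916*26797 = 185328052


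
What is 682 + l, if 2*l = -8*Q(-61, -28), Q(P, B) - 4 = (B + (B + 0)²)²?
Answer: -2285478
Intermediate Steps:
Q(P, B) = 4 + (B + B²)² (Q(P, B) = 4 + (B + (B + 0)²)² = 4 + (B + B²)²)
l = -2286160 (l = (-8*(4 + (-28)²*(1 - 28)²))/2 = (-8*(4 + 784*(-27)²))/2 = (-8*(4 + 784*729))/2 = (-8*(4 + 571536))/2 = (-8*571540)/2 = (½)*(-4572320) = -2286160)
682 + l = 682 - 2286160 = -2285478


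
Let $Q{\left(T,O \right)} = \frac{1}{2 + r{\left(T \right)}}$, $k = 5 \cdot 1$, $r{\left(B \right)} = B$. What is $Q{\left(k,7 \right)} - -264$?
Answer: $\frac{1849}{7} \approx 264.14$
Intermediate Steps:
$k = 5$
$Q{\left(T,O \right)} = \frac{1}{2 + T}$
$Q{\left(k,7 \right)} - -264 = \frac{1}{2 + 5} - -264 = \frac{1}{7} + 264 = \frac{1849}{7}$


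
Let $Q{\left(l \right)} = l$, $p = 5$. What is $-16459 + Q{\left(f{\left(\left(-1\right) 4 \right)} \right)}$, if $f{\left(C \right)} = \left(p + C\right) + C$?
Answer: $-16462$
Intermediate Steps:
$f{\left(C \right)} = 5 + 2 C$ ($f{\left(C \right)} = \left(5 + C\right) + C = 5 + 2 C$)
$-16459 + Q{\left(f{\left(\left(-1\right) 4 \right)} \right)} = -16459 + \left(5 + 2 \left(\left(-1\right) 4\right)\right) = -16459 + \left(5 + 2 \left(-4\right)\right) = -16459 + \left(5 - 8\right) = -16459 - 3 = -16462$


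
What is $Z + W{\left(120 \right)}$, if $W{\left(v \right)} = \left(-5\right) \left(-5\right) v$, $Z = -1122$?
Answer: $1878$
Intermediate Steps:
$W{\left(v \right)} = 25 v$
$Z + W{\left(120 \right)} = -1122 + 25 \cdot 120 = -1122 + 3000 = 1878$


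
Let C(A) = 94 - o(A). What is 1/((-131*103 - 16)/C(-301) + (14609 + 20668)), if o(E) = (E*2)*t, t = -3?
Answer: 1712/60407733 ≈ 2.8341e-5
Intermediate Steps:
o(E) = -6*E (o(E) = (E*2)*(-3) = (2*E)*(-3) = -6*E)
C(A) = 94 + 6*A (C(A) = 94 - (-6)*A = 94 + 6*A)
1/((-131*103 - 16)/C(-301) + (14609 + 20668)) = 1/((-131*103 - 16)/(94 + 6*(-301)) + (14609 + 20668)) = 1/((-13493 - 16)/(94 - 1806) + 35277) = 1/(-13509/(-1712) + 35277) = 1/(-13509*(-1/1712) + 35277) = 1/(13509/1712 + 35277) = 1/(60407733/1712) = 1712/60407733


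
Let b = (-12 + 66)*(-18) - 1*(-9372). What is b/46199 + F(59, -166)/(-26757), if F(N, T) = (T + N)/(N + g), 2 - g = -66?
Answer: 28549310893/156990623661 ≈ 0.18185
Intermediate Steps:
g = 68 (g = 2 - 1*(-66) = 2 + 66 = 68)
F(N, T) = (N + T)/(68 + N) (F(N, T) = (T + N)/(N + 68) = (N + T)/(68 + N))
b = 8400 (b = 54*(-18) + 9372 = -972 + 9372 = 8400)
b/46199 + F(59, -166)/(-26757) = 8400/46199 + ((59 - 166)/(68 + 59))/(-26757) = 8400*(1/46199) + (-107/127)*(-1/26757) = 8400/46199 + ((1/127)*(-107))*(-1/26757) = 8400/46199 - 107/127*(-1/26757) = 8400/46199 + 107/3398139 = 28549310893/156990623661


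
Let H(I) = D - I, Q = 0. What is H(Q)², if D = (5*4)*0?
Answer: 0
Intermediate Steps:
D = 0 (D = 20*0 = 0)
H(I) = -I (H(I) = 0 - I = -I)
H(Q)² = (-1*0)² = 0² = 0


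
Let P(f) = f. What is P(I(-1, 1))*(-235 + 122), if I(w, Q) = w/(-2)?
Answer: -113/2 ≈ -56.500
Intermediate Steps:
I(w, Q) = -w/2 (I(w, Q) = w*(-1/2) = -w/2)
P(I(-1, 1))*(-235 + 122) = (-1/2*(-1))*(-235 + 122) = (1/2)*(-113) = -113/2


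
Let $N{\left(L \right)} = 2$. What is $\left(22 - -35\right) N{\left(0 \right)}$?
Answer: $114$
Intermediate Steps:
$\left(22 - -35\right) N{\left(0 \right)} = \left(22 - -35\right) 2 = \left(22 + 35\right) 2 = 57 \cdot 2 = 114$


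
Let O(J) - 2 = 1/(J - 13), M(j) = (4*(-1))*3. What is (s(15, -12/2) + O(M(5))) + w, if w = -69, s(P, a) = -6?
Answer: -1826/25 ≈ -73.040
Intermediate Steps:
M(j) = -12 (M(j) = -4*3 = -12)
O(J) = 2 + 1/(-13 + J) (O(J) = 2 + 1/(J - 13) = 2 + 1/(-13 + J))
(s(15, -12/2) + O(M(5))) + w = (-6 + (-25 + 2*(-12))/(-13 - 12)) - 69 = (-6 + (-25 - 24)/(-25)) - 69 = (-6 - 1/25*(-49)) - 69 = (-6 + 49/25) - 69 = -101/25 - 69 = -1826/25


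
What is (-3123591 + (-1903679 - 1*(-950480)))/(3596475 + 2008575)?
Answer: -135893/186835 ≈ -0.72734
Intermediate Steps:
(-3123591 + (-1903679 - 1*(-950480)))/(3596475 + 2008575) = (-3123591 + (-1903679 + 950480))/5605050 = (-3123591 - 953199)*(1/5605050) = -4076790*1/5605050 = -135893/186835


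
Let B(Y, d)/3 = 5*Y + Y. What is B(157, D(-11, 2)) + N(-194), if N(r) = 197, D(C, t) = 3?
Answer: 3023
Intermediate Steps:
B(Y, d) = 18*Y (B(Y, d) = 3*(5*Y + Y) = 3*(6*Y) = 18*Y)
B(157, D(-11, 2)) + N(-194) = 18*157 + 197 = 2826 + 197 = 3023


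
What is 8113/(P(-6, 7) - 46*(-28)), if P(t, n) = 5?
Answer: 8113/1293 ≈ 6.2746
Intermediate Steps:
8113/(P(-6, 7) - 46*(-28)) = 8113/(5 - 46*(-28)) = 8113/(5 + 1288) = 8113/1293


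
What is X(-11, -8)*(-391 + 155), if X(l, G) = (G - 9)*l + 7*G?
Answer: -30916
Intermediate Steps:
X(l, G) = 7*G + l*(-9 + G) (X(l, G) = (-9 + G)*l + 7*G = l*(-9 + G) + 7*G = 7*G + l*(-9 + G))
X(-11, -8)*(-391 + 155) = (-9*(-11) + 7*(-8) - 8*(-11))*(-391 + 155) = (99 - 56 + 88)*(-236) = 131*(-236) = -30916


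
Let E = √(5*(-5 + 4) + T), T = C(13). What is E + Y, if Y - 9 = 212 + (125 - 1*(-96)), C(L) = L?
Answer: 442 + 2*√2 ≈ 444.83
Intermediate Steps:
T = 13
Y = 442 (Y = 9 + (212 + (125 - 1*(-96))) = 9 + (212 + (125 + 96)) = 9 + (212 + 221) = 9 + 433 = 442)
E = 2*√2 (E = √(5*(-5 + 4) + 13) = √(5*(-1) + 13) = √(-5 + 13) = √8 = 2*√2 ≈ 2.8284)
E + Y = 2*√2 + 442 = 442 + 2*√2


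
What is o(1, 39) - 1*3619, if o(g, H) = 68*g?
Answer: -3551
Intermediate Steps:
o(1, 39) - 1*3619 = 68*1 - 1*3619 = 68 - 3619 = -3551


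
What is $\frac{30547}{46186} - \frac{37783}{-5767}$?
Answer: $\frac{1921210187}{266354662} \approx 7.213$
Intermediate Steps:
$\frac{30547}{46186} - \frac{37783}{-5767} = 30547 \cdot \frac{1}{46186} - - \frac{37783}{5767} = \frac{30547}{46186} + \frac{37783}{5767} = \frac{1921210187}{266354662}$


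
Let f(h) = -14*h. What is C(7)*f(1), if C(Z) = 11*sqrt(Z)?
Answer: -154*sqrt(7) ≈ -407.45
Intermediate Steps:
C(7)*f(1) = (11*sqrt(7))*(-14*1) = (11*sqrt(7))*(-14) = -154*sqrt(7)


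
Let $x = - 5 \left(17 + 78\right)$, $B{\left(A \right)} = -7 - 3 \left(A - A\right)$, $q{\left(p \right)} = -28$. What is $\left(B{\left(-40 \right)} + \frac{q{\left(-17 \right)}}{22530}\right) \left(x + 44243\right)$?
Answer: $- \frac{3451938392}{11265} \approx -3.0643 \cdot 10^{5}$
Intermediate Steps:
$B{\left(A \right)} = -7$ ($B{\left(A \right)} = -7 - 0 = -7 + 0 = -7$)
$x = -475$ ($x = \left(-5\right) 95 = -475$)
$\left(B{\left(-40 \right)} + \frac{q{\left(-17 \right)}}{22530}\right) \left(x + 44243\right) = \left(-7 - \frac{28}{22530}\right) \left(-475 + 44243\right) = \left(-7 - \frac{14}{11265}\right) 43768 = \left(- \frac{78869}{11265}\right) 43768 = - \frac{3451938392}{11265}$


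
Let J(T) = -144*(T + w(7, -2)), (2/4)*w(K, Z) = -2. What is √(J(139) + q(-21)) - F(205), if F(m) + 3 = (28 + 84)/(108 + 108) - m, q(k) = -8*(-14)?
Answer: 5602/27 + 8*I*√302 ≈ 207.48 + 139.03*I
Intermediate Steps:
q(k) = 112
w(K, Z) = -4 (w(K, Z) = 2*(-2) = -4)
J(T) = 576 - 144*T (J(T) = -144*(T - 4) = -144*(-4 + T) = 576 - 144*T)
F(m) = -67/27 - m (F(m) = -3 + ((28 + 84)/(108 + 108) - m) = -3 + (112/216 - m) = -3 + (112*(1/216) - m) = -3 + (14/27 - m) = -67/27 - m)
√(J(139) + q(-21)) - F(205) = √((576 - 144*139) + 112) - (-67/27 - 1*205) = √((576 - 20016) + 112) - (-67/27 - 205) = √(-19440 + 112) - 1*(-5602/27) = √(-19328) + 5602/27 = 8*I*√302 + 5602/27 = 5602/27 + 8*I*√302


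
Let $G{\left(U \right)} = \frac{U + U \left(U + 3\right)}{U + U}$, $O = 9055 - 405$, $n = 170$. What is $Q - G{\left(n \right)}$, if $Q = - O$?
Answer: $-8737$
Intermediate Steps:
$O = 8650$ ($O = 9055 - 405 = 8650$)
$G{\left(U \right)} = \frac{U + U \left(3 + U\right)}{2 U}$
$Q = -8650$ ($Q = \left(-1\right) 8650 = -8650$)
$Q - G{\left(n \right)} = -8650 - \left(2 + \frac{1}{2} \cdot 170\right) = -8650 - \left(2 + 85\right) = -8650 - 87 = -8737$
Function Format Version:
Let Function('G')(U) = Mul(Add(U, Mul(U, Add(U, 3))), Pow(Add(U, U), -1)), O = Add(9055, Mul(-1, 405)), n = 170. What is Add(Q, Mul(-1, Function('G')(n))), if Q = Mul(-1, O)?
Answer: -8737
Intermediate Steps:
O = 8650 (O = Add(9055, -405) = 8650)
Function('G')(U) = Mul(Rational(1, 2), Pow(U, -1), Add(U, Mul(U, Add(3, U)))) (Function('G')(U) = Mul(Add(U, Mul(U, Add(3, U))), Pow(Mul(2, U), -1)) = Mul(Add(U, Mul(U, Add(3, U))), Mul(Rational(1, 2), Pow(U, -1))) = Mul(Rational(1, 2), Pow(U, -1), Add(U, Mul(U, Add(3, U)))))
Q = -8650 (Q = Mul(-1, 8650) = -8650)
Add(Q, Mul(-1, Function('G')(n))) = Add(-8650, Mul(-1, Add(2, Mul(Rational(1, 2), 170)))) = Add(-8650, Mul(-1, Add(2, 85))) = Add(-8650, Mul(-1, 87)) = Add(-8650, -87) = -8737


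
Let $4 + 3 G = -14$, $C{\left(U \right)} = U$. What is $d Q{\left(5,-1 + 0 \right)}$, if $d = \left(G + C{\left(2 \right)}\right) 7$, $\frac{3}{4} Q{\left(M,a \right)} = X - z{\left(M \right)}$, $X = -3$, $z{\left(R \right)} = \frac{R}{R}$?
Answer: $\frac{448}{3} \approx 149.33$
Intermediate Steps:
$z{\left(R \right)} = 1$
$G = -6$ ($G = - \frac{4}{3} + \frac{1}{3} \left(-14\right) = - \frac{4}{3} - \frac{14}{3} = -6$)
$Q{\left(M,a \right)} = - \frac{16}{3}$ ($Q{\left(M,a \right)} = \frac{4 \left(-3 - 1\right)}{3} = \frac{4}{3} \left(-4\right) = - \frac{16}{3}$)
$d = -28$ ($d = \left(-6 + 2\right) 7 = \left(-4\right) 7 = -28$)
$d Q{\left(5,-1 + 0 \right)} = \left(-28\right) \left(- \frac{16}{3}\right) = \frac{448}{3}$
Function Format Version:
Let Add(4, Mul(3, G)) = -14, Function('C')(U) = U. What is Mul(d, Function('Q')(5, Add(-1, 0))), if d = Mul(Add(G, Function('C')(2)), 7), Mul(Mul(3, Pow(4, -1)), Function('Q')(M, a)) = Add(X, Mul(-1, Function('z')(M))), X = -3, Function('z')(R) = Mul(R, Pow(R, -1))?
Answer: Rational(448, 3) ≈ 149.33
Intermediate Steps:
Function('z')(R) = 1
G = -6 (G = Add(Rational(-4, 3), Mul(Rational(1, 3), -14)) = Add(Rational(-4, 3), Rational(-14, 3)) = -6)
Function('Q')(M, a) = Rational(-16, 3) (Function('Q')(M, a) = Mul(Rational(4, 3), Add(-3, Mul(-1, 1))) = Mul(Rational(4, 3), Add(-3, -1)) = Mul(Rational(4, 3), -4) = Rational(-16, 3))
d = -28 (d = Mul(Add(-6, 2), 7) = Mul(-4, 7) = -28)
Mul(d, Function('Q')(5, Add(-1, 0))) = Mul(-28, Rational(-16, 3)) = Rational(448, 3)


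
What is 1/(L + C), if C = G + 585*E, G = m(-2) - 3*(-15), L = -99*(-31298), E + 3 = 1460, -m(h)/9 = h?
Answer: 1/3950910 ≈ 2.5311e-7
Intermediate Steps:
m(h) = -9*h
E = 1457 (E = -3 + 1460 = 1457)
L = 3098502
G = 63 (G = -9*(-2) - 3*(-15) = 18 + 45 = 63)
C = 852408 (C = 63 + 585*1457 = 63 + 852345 = 852408)
1/(L + C) = 1/(3098502 + 852408) = 1/3950910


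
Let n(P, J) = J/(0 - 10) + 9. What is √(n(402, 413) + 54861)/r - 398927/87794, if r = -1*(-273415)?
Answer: -398927/87794 + √5482870/2734150 ≈ -4.5430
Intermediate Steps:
r = 273415
n(P, J) = 9 - J/10 (n(P, J) = J/(-10) + 9 = -J/10 + 9 = 9 - J/10)
√(n(402, 413) + 54861)/r - 398927/87794 = √((9 - ⅒*413) + 54861)/273415 - 398927/87794 = √((9 - 413/10) + 54861)*(1/273415) - 398927*1/87794 = √(-323/10 + 54861)*(1/273415) - 398927/87794 = √(548287/10)*(1/273415) - 398927/87794 = (√5482870/10)*(1/273415) - 398927/87794 = √5482870/2734150 - 398927/87794 = -398927/87794 + √5482870/2734150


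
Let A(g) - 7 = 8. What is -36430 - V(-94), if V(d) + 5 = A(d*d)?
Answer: -36440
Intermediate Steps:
A(g) = 15 (A(g) = 7 + 8 = 15)
V(d) = 10 (V(d) = -5 + 15 = 10)
-36430 - V(-94) = -36430 - 1*10 = -36430 - 10 = -36440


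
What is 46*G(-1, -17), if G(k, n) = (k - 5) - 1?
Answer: -322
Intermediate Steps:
G(k, n) = -6 + k (G(k, n) = (-5 + k) - 1 = -6 + k)
46*G(-1, -17) = 46*(-6 - 1) = 46*(-7) = -322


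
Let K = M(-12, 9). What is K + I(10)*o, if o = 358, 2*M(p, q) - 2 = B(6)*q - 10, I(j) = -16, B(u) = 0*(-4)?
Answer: -5732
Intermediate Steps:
B(u) = 0
M(p, q) = -4 (M(p, q) = 1 + (0*q - 10)/2 = 1 + (0 - 10)/2 = 1 + (½)*(-10) = 1 - 5 = -4)
K = -4
K + I(10)*o = -4 - 16*358 = -4 - 5728 = -5732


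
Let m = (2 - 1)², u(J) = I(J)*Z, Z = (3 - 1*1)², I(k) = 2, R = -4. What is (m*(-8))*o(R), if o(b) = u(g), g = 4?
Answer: -64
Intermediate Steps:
Z = 4 (Z = (3 - 1)² = 2² = 4)
u(J) = 8 (u(J) = 2*4 = 8)
m = 1 (m = 1² = 1)
o(b) = 8
(m*(-8))*o(R) = (1*(-8))*8 = -8*8 = -64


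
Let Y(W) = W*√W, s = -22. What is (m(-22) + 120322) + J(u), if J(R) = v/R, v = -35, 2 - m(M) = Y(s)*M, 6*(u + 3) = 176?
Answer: 9505491/79 - 484*I*√22 ≈ 1.2032e+5 - 2270.2*I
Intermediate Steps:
u = 79/3 (u = -3 + (⅙)*176 = -3 + 88/3 = 79/3 ≈ 26.333)
Y(W) = W^(3/2)
m(M) = 2 + 22*I*M*√22 (m(M) = 2 - (-22)^(3/2)*M = 2 - (-22*I*√22)*M = 2 - (-22)*I*M*√22 = 2 + 22*I*M*√22)
J(R) = -35/R
(m(-22) + 120322) + J(u) = ((2 + 22*I*(-22)*√22) + 120322) - 35/79/3 = ((2 - 484*I*√22) + 120322) - 35*3/79 = (120324 - 484*I*√22) - 105/79 = 9505491/79 - 484*I*√22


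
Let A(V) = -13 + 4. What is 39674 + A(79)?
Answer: 39665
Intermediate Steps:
A(V) = -9
39674 + A(79) = 39674 - 9 = 39665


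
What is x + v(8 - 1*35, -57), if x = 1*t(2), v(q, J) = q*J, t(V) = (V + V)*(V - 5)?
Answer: 1527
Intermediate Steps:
t(V) = 2*V*(-5 + V) (t(V) = (2*V)*(-5 + V) = 2*V*(-5 + V))
v(q, J) = J*q
x = -12 (x = 1*(2*2*(-5 + 2)) = 1*(2*2*(-3)) = 1*(-12) = -12)
x + v(8 - 1*35, -57) = -12 - 57*(8 - 1*35) = -12 - 57*(8 - 35) = -12 - 57*(-27) = -12 + 1539 = 1527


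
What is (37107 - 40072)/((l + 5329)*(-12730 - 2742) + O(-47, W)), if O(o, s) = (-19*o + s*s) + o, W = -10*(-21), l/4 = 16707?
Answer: 2965/1116368158 ≈ 2.6559e-6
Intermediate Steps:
l = 66828 (l = 4*16707 = 66828)
W = 210
O(o, s) = s² - 18*o (O(o, s) = (-19*o + s²) + o = (s² - 19*o) + o = s² - 18*o)
(37107 - 40072)/((l + 5329)*(-12730 - 2742) + O(-47, W)) = (37107 - 40072)/((66828 + 5329)*(-12730 - 2742) + (210² - 18*(-47))) = -2965/(72157*(-15472) + (44100 + 846)) = -2965/(-1116413104 + 44946) = -2965/(-1116368158) = -2965*(-1/1116368158) = 2965/1116368158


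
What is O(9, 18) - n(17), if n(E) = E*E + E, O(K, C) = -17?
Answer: -323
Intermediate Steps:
n(E) = E + E² (n(E) = E² + E = E + E²)
O(9, 18) - n(17) = -17 - 17*(1 + 17) = -17 - 17*18 = -17 - 1*306 = -17 - 306 = -323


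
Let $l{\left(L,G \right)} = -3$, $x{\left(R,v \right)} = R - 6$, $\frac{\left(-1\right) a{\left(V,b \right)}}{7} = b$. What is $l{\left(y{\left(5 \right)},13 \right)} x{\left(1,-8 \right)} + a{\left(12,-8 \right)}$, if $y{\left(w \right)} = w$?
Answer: $71$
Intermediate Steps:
$a{\left(V,b \right)} = - 7 b$
$x{\left(R,v \right)} = -6 + R$
$l{\left(y{\left(5 \right)},13 \right)} x{\left(1,-8 \right)} + a{\left(12,-8 \right)} = - 3 \left(-6 + 1\right) - -56 = \left(-3\right) \left(-5\right) + 56 = 15 + 56 = 71$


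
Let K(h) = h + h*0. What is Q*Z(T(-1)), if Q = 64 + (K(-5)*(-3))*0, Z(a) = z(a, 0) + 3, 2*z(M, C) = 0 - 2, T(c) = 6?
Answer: 128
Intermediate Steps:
K(h) = h (K(h) = h + 0 = h)
z(M, C) = -1 (z(M, C) = (0 - 2)/2 = (1/2)*(-2) = -1)
Z(a) = 2 (Z(a) = -1 + 3 = 2)
Q = 64 (Q = 64 - 5*(-3)*0 = 64 + 15*0 = 64 + 0 = 64)
Q*Z(T(-1)) = 64*2 = 128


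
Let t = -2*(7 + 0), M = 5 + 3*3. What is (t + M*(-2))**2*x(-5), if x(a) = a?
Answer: -8820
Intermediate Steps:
M = 14 (M = 5 + 9 = 14)
t = -14 (t = -2*7 = -14)
(t + M*(-2))**2*x(-5) = (-14 + 14*(-2))**2*(-5) = (-14 - 28)**2*(-5) = (-42)**2*(-5) = 1764*(-5) = -8820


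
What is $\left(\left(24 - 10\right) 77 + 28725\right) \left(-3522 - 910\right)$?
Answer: $-132086896$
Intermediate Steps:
$\left(\left(24 - 10\right) 77 + 28725\right) \left(-3522 - 910\right) = \left(14 \cdot 77 + 28725\right) \left(-4432\right) = \left(1078 + 28725\right) \left(-4432\right) = 29803 \left(-4432\right) = -132086896$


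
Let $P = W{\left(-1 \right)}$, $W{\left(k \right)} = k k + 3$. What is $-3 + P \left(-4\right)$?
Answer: $-19$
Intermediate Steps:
$W{\left(k \right)} = 3 + k^{2}$ ($W{\left(k \right)} = k^{2} + 3 = 3 + k^{2}$)
$P = 4$ ($P = 3 + \left(-1\right)^{2} = 3 + 1 = 4$)
$-3 + P \left(-4\right) = -3 + 4 \left(-4\right) = -3 - 16 = -19$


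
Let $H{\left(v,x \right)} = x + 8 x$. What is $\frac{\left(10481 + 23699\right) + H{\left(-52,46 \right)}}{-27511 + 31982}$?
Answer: $\frac{34594}{4471} \approx 7.7374$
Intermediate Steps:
$H{\left(v,x \right)} = 9 x$
$\frac{\left(10481 + 23699\right) + H{\left(-52,46 \right)}}{-27511 + 31982} = \frac{\left(10481 + 23699\right) + 9 \cdot 46}{-27511 + 31982} = \frac{34180 + 414}{4471} = 34594 \cdot \frac{1}{4471} = \frac{34594}{4471}$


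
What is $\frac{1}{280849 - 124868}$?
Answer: $\frac{1}{155981} \approx 6.411 \cdot 10^{-6}$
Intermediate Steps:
$\frac{1}{280849 - 124868} = \frac{1}{155981}$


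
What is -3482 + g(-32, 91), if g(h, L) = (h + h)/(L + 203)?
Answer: -511886/147 ≈ -3482.2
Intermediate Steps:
g(h, L) = 2*h/(203 + L) (g(h, L) = (2*h)/(203 + L) = 2*h/(203 + L))
-3482 + g(-32, 91) = -3482 + 2*(-32)/(203 + 91) = -3482 + 2*(-32)/294 = -3482 + 2*(-32)*(1/294) = -3482 - 32/147 = -511886/147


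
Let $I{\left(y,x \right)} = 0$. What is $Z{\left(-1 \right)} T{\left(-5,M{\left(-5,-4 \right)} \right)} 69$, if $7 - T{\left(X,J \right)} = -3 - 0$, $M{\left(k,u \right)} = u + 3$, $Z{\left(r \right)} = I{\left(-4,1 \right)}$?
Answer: $0$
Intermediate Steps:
$Z{\left(r \right)} = 0$
$M{\left(k,u \right)} = 3 + u$
$T{\left(X,J \right)} = 10$ ($T{\left(X,J \right)} = 7 - \left(-3 - 0\right) = 7 - \left(-3 + 0\right) = 7 - -3 = 7 + 3 = 10$)
$Z{\left(-1 \right)} T{\left(-5,M{\left(-5,-4 \right)} \right)} 69 = 0 \cdot 10 \cdot 69 = 0 \cdot 69 = 0$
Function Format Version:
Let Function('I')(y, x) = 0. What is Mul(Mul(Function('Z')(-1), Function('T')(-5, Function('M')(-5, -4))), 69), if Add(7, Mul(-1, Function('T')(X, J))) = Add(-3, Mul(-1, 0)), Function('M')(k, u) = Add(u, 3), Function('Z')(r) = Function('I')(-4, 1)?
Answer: 0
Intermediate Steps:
Function('Z')(r) = 0
Function('M')(k, u) = Add(3, u)
Function('T')(X, J) = 10 (Function('T')(X, J) = Add(7, Mul(-1, Add(-3, Mul(-1, 0)))) = Add(7, Mul(-1, Add(-3, 0))) = Add(7, Mul(-1, -3)) = Add(7, 3) = 10)
Mul(Mul(Function('Z')(-1), Function('T')(-5, Function('M')(-5, -4))), 69) = Mul(Mul(0, 10), 69) = Mul(0, 69) = 0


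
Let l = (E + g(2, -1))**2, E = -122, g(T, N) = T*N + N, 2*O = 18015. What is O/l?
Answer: 3603/6250 ≈ 0.57648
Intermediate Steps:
O = 18015/2 (O = (1/2)*18015 = 18015/2 ≈ 9007.5)
g(T, N) = N + N*T (g(T, N) = N*T + N = N + N*T)
l = 15625 (l = (-122 - (1 + 2))**2 = (-122 - 1*3)**2 = (-122 - 3)**2 = (-125)**2 = 15625)
O/l = (18015/2)/15625 = (18015/2)*(1/15625) = 3603/6250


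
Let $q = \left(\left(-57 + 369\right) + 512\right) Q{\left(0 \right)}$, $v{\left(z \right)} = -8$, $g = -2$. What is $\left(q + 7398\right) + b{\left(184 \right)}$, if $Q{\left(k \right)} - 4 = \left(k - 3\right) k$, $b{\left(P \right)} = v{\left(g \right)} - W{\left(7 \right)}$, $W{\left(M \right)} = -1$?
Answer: $10687$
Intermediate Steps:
$b{\left(P \right)} = -7$ ($b{\left(P \right)} = -8 - -1 = -8 + 1 = -7$)
$Q{\left(k \right)} = 4 + k \left(-3 + k\right)$ ($Q{\left(k \right)} = 4 + \left(k - 3\right) k = 4 + \left(-3 + k\right) k = 4 + k \left(-3 + k\right)$)
$q = 3296$ ($q = \left(\left(-57 + 369\right) + 512\right) \left(4 + 0^{2} - 0\right) = \left(312 + 512\right) \left(4 + 0 + 0\right) = 824 \cdot 4 = 3296$)
$\left(q + 7398\right) + b{\left(184 \right)} = \left(3296 + 7398\right) - 7 = 10694 - 7 = 10687$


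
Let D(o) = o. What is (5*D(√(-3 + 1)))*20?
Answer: 100*I*√2 ≈ 141.42*I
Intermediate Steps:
(5*D(√(-3 + 1)))*20 = (5*√(-3 + 1))*20 = (5*√(-2))*20 = (5*(I*√2))*20 = (5*I*√2)*20 = 100*I*√2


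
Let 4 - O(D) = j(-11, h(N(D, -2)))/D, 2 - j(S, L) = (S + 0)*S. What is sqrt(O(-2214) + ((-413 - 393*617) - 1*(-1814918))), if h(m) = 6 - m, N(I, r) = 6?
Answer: sqrt(856195588758)/738 ≈ 1253.8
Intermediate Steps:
j(S, L) = 2 - S**2 (j(S, L) = 2 - (S + 0)*S = 2 - S*S = 2 - S**2)
O(D) = 4 + 119/D (O(D) = 4 - (2 - 1*(-11)**2)/D = 4 - (2 - 1*121)/D = 4 - (2 - 121)/D = 4 - (-119)/D = 4 + 119/D)
sqrt(O(-2214) + ((-413 - 393*617) - 1*(-1814918))) = sqrt((4 + 119/(-2214)) + ((-413 - 393*617) - 1*(-1814918))) = sqrt((4 + 119*(-1/2214)) + ((-413 - 242481) + 1814918)) = sqrt((4 - 119/2214) + (-242894 + 1814918)) = sqrt(8737/2214 + 1572024) = sqrt(3480469873/2214) = sqrt(856195588758)/738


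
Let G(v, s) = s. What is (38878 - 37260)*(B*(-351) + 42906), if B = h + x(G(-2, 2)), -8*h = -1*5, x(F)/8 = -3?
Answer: 330787965/4 ≈ 8.2697e+7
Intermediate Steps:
x(F) = -24 (x(F) = 8*(-3) = -24)
h = 5/8 (h = -(-1)*5/8 = -1/8*(-5) = 5/8 ≈ 0.62500)
B = -187/8 (B = 5/8 - 24 = -187/8 ≈ -23.375)
(38878 - 37260)*(B*(-351) + 42906) = (38878 - 37260)*(-187/8*(-351) + 42906) = 1618*(65637/8 + 42906) = 1618*(408885/8) = 330787965/4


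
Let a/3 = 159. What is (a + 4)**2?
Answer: 231361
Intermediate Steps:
a = 477 (a = 3*159 = 477)
(a + 4)**2 = (477 + 4)**2 = 481**2 = 231361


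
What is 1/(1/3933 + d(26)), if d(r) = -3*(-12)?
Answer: 3933/141589 ≈ 0.027778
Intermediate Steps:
d(r) = 36
1/(1/3933 + d(26)) = 1/(1/3933 + 36) = 1/(141589/3933) = 3933/141589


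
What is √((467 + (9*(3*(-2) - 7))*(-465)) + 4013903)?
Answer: 5*√162751 ≈ 2017.1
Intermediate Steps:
√((467 + (9*(3*(-2) - 7))*(-465)) + 4013903) = √((467 + (9*(-6 - 7))*(-465)) + 4013903) = √((467 + (9*(-13))*(-465)) + 4013903) = √((467 - 117*(-465)) + 4013903) = √((467 + 54405) + 4013903) = √(54872 + 4013903) = √4068775 = 5*√162751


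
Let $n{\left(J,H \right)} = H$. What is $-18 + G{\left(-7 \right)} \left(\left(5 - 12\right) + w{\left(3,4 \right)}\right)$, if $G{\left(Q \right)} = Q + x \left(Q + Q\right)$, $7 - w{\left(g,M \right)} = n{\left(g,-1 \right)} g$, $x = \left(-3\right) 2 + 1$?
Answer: $171$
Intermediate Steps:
$x = -5$ ($x = -6 + 1 = -5$)
$w{\left(g,M \right)} = 7 + g$ ($w{\left(g,M \right)} = 7 - - g = 7 + g$)
$G{\left(Q \right)} = - 9 Q$ ($G{\left(Q \right)} = Q - 5 \left(Q + Q\right) = Q - 5 \cdot 2 Q = Q - 10 Q = - 9 Q$)
$-18 + G{\left(-7 \right)} \left(\left(5 - 12\right) + w{\left(3,4 \right)}\right) = -18 + \left(-9\right) \left(-7\right) \left(\left(5 - 12\right) + \left(7 + 3\right)\right) = -18 + 63 \left(-7 + 10\right) = -18 + 63 \cdot 3 = -18 + 189 = 171$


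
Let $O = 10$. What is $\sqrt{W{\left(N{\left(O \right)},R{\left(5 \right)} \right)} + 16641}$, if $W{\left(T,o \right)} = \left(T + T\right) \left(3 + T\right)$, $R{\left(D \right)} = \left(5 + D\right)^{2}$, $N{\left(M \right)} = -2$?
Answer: $\sqrt{16637} \approx 128.98$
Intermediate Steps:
$W{\left(T,o \right)} = 2 T \left(3 + T\right)$
$\sqrt{W{\left(N{\left(O \right)},R{\left(5 \right)} \right)} + 16641} = \sqrt{2 \left(-2\right) \left(3 - 2\right) + 16641} = \sqrt{2 \left(-2\right) 1 + 16641} = \sqrt{-4 + 16641} = \sqrt{16637}$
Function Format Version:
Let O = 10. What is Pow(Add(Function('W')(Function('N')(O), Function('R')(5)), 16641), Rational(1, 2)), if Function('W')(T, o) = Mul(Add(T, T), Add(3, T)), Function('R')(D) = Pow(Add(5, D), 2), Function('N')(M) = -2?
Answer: Pow(16637, Rational(1, 2)) ≈ 128.98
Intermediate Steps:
Function('W')(T, o) = Mul(2, T, Add(3, T)) (Function('W')(T, o) = Mul(Mul(2, T), Add(3, T)) = Mul(2, T, Add(3, T)))
Pow(Add(Function('W')(Function('N')(O), Function('R')(5)), 16641), Rational(1, 2)) = Pow(Add(Mul(2, -2, Add(3, -2)), 16641), Rational(1, 2)) = Pow(Add(Mul(2, -2, 1), 16641), Rational(1, 2)) = Pow(Add(-4, 16641), Rational(1, 2)) = Pow(16637, Rational(1, 2))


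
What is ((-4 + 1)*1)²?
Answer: 9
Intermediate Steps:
((-4 + 1)*1)² = (-3*1)² = (-3)² = 9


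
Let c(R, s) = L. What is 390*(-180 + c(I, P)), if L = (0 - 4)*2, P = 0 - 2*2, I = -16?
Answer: -73320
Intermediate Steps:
P = -4 (P = 0 - 4 = -4)
L = -8 (L = -4*2 = -8)
c(R, s) = -8
390*(-180 + c(I, P)) = 390*(-180 - 8) = 390*(-188) = -73320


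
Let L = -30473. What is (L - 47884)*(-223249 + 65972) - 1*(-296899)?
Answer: 12324050788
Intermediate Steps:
(L - 47884)*(-223249 + 65972) - 1*(-296899) = (-30473 - 47884)*(-223249 + 65972) - 1*(-296899) = -78357*(-157277) + 296899 = 12323753889 + 296899 = 12324050788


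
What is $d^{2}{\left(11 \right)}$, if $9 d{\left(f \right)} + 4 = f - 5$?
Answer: $\frac{4}{81} \approx 0.049383$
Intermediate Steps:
$d{\left(f \right)} = -1 + \frac{f}{9}$ ($d{\left(f \right)} = - \frac{4}{9} + \frac{f - 5}{9} = - \frac{4}{9} + \frac{-5 + f}{9} = - \frac{4}{9} + \left(- \frac{5}{9} + \frac{f}{9}\right) = -1 + \frac{f}{9}$)
$d^{2}{\left(11 \right)} = \left(-1 + \frac{1}{9} \cdot 11\right)^{2} = \left(-1 + \frac{11}{9}\right)^{2} = \left(\frac{2}{9}\right)^{2} = \frac{4}{81}$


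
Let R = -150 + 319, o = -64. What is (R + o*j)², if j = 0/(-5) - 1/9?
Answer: 2512225/81 ≈ 31015.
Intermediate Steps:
j = -⅑ (j = 0*(-⅕) - 1*⅑ = 0 - ⅑ = -⅑ ≈ -0.11111)
R = 169
(R + o*j)² = (169 - 64*(-⅑))² = (169 + 64/9)² = (1585/9)² = 2512225/81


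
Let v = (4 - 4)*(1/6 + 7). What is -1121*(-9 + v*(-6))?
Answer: 10089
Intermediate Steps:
v = 0 (v = 0*(1/6 + 7) = 0*(43/6) = 0)
-1121*(-9 + v*(-6)) = -1121*(-9 + 0*(-6)) = -1121*(-9 + 0) = -1121*(-9) = 10089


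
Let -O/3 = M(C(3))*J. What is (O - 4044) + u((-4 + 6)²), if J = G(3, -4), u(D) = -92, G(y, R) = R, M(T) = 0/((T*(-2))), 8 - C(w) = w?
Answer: -4136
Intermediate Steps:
C(w) = 8 - w
M(T) = 0 (M(T) = 0/((-2*T)) = 0*(-1/(2*T)) = 0)
J = -4
O = 0 (O = -0*(-4) = -3*0 = 0)
(O - 4044) + u((-4 + 6)²) = (0 - 4044) - 92 = -4044 - 92 = -4136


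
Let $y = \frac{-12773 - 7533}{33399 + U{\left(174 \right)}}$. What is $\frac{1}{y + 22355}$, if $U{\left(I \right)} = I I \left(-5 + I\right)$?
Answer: $\frac{5150043}{115129190959} \approx 4.4733 \cdot 10^{-5}$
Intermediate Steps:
$U{\left(I \right)} = I^{2} \left(-5 + I\right)$
$y = - \frac{20306}{5150043}$ ($y = \frac{-12773 - 7533}{33399 + 174^{2} \left(-5 + 174\right)} = - \frac{20306}{33399 + 30276 \cdot 169} = - \frac{20306}{33399 + 5116644} = - \frac{20306}{5150043} \approx -0.0039429$)
$\frac{1}{y + 22355} = \frac{1}{- \frac{20306}{5150043} + 22355} = \frac{1}{\frac{115129190959}{5150043}} = \frac{5150043}{115129190959}$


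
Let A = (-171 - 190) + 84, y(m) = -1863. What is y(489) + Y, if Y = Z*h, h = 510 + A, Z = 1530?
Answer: 354627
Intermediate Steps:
A = -277 (A = -361 + 84 = -277)
h = 233 (h = 510 - 277 = 233)
Y = 356490 (Y = 1530*233 = 356490)
y(489) + Y = -1863 + 356490 = 354627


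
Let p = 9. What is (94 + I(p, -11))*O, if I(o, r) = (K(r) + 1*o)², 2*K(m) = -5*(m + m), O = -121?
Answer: -506990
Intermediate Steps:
K(m) = -5*m (K(m) = (-5*(m + m))/2 = (-10*m)/2 = -5*m)
I(o, r) = (o - 5*r)² (I(o, r) = (-5*r + 1*o)² = (-5*r + o)² = (o - 5*r)²)
(94 + I(p, -11))*O = (94 + (9 - 5*(-11))²)*(-121) = (94 + (9 + 55)²)*(-121) = (94 + 64²)*(-121) = (94 + 4096)*(-121) = 4190*(-121) = -506990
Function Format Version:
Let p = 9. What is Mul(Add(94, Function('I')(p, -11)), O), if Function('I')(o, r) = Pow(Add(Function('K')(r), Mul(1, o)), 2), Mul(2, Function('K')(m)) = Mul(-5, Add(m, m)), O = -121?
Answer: -506990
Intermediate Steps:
Function('K')(m) = Mul(-5, m) (Function('K')(m) = Mul(Rational(1, 2), Mul(-5, Add(m, m))) = Mul(Rational(1, 2), Mul(-5, Mul(2, m))) = Mul(Rational(1, 2), Mul(-10, m)) = Mul(-5, m))
Function('I')(o, r) = Pow(Add(o, Mul(-5, r)), 2) (Function('I')(o, r) = Pow(Add(Mul(-5, r), Mul(1, o)), 2) = Pow(Add(Mul(-5, r), o), 2) = Pow(Add(o, Mul(-5, r)), 2))
Mul(Add(94, Function('I')(p, -11)), O) = Mul(Add(94, Pow(Add(9, Mul(-5, -11)), 2)), -121) = Mul(Add(94, Pow(Add(9, 55), 2)), -121) = Mul(Add(94, Pow(64, 2)), -121) = Mul(Add(94, 4096), -121) = Mul(4190, -121) = -506990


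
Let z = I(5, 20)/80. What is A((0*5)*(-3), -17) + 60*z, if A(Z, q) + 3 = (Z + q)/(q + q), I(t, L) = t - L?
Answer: -55/4 ≈ -13.750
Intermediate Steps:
z = -3/16 (z = (5 - 1*20)/80 = (5 - 20)*(1/80) = -15*1/80 = -3/16 ≈ -0.18750)
A(Z, q) = -3 + (Z + q)/(2*q) (A(Z, q) = -3 + (Z + q)/(q + q) = -3 + (Z + q)/((2*q)) = -3 + (Z + q)*(1/(2*q)) = -3 + (Z + q)/(2*q))
A((0*5)*(-3), -17) + 60*z = (1/2)*((0*5)*(-3) - 5*(-17))/(-17) + 60*(-3/16) = (1/2)*(-1/17)*(0*(-3) + 85) - 45/4 = (1/2)*(-1/17)*(0 + 85) - 45/4 = (1/2)*(-1/17)*85 - 45/4 = -5/2 - 45/4 = -55/4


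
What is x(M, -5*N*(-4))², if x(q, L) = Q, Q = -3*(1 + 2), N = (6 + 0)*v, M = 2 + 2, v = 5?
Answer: 81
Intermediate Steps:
M = 4
N = 30 (N = (6 + 0)*5 = 6*5 = 30)
Q = -9 (Q = -3*3 = -9)
x(q, L) = -9
x(M, -5*N*(-4))² = (-9)² = 81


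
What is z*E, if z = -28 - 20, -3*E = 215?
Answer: 3440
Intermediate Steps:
E = -215/3 (E = -⅓*215 = -215/3 ≈ -71.667)
z = -48
z*E = -48*(-215/3) = 3440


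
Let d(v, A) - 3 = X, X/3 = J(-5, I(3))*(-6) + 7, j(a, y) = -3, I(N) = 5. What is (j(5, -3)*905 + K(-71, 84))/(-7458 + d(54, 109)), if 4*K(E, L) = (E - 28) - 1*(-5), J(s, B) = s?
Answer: 5477/14688 ≈ 0.37289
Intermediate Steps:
K(E, L) = -23/4 + E/4 (K(E, L) = ((E - 28) - 1*(-5))/4 = ((-28 + E) + 5)/4 = (-23 + E)/4 = -23/4 + E/4)
X = 111 (X = 3*(-5*(-6) + 7) = 3*(30 + 7) = 3*37 = 111)
d(v, A) = 114 (d(v, A) = 3 + 111 = 114)
(j(5, -3)*905 + K(-71, 84))/(-7458 + d(54, 109)) = (-3*905 + (-23/4 + (¼)*(-71)))/(-7458 + 114) = (-2715 + (-23/4 - 71/4))/(-7344) = (-2715 - 47/2)*(-1/7344) = -5477/2*(-1/7344) = 5477/14688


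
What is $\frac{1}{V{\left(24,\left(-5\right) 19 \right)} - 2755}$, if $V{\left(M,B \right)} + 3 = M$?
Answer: $- \frac{1}{2734} \approx -0.00036576$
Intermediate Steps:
$V{\left(M,B \right)} = -3 + M$
$\frac{1}{V{\left(24,\left(-5\right) 19 \right)} - 2755} = \frac{1}{\left(-3 + 24\right) - 2755} = \frac{1}{21 - 2755} = \frac{1}{-2734} = - \frac{1}{2734}$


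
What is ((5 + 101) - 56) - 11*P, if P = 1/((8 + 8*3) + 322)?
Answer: 17689/354 ≈ 49.969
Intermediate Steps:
P = 1/354 (P = 1/((8 + 24) + 322) = 1/(32 + 322) = 1/354 ≈ 0.0028249)
((5 + 101) - 56) - 11*P = ((5 + 101) - 56) - 11*1/354 = (106 - 56) - 11/354 = 50 - 11/354 = 17689/354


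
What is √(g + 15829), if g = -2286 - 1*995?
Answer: 2*√3137 ≈ 112.02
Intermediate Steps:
g = -3281 (g = -2286 - 995 = -3281)
√(g + 15829) = √(-3281 + 15829) = √12548 = 2*√3137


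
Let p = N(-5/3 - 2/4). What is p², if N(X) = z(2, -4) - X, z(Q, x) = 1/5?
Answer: 5041/900 ≈ 5.6011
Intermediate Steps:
z(Q, x) = ⅕
N(X) = ⅕ - X
p = 71/30 (p = ⅕ - (-5/3 - 2/4) = ⅕ - (-5*⅓ - 2*¼) = ⅕ - (-5/3 - ½) = ⅕ - 1*(-13/6) = ⅕ + 13/6 = 71/30 ≈ 2.3667)
p² = (71/30)² = 5041/900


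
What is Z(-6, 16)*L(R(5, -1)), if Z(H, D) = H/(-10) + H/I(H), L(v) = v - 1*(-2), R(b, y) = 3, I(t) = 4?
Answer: -9/2 ≈ -4.5000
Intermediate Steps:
L(v) = 2 + v (L(v) = v + 2 = 2 + v)
Z(H, D) = 3*H/20 (Z(H, D) = H/(-10) + H/4 = H*(-⅒) + H*(¼) = -H/10 + H/4 = 3*H/20)
Z(-6, 16)*L(R(5, -1)) = ((3/20)*(-6))*(2 + 3) = -9/10*5 = -9/2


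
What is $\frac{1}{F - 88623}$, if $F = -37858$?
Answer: $- \frac{1}{126481} \approx -7.9063 \cdot 10^{-6}$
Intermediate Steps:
$\frac{1}{F - 88623} = \frac{1}{-37858 - 88623} = \frac{1}{-126481} = - \frac{1}{126481}$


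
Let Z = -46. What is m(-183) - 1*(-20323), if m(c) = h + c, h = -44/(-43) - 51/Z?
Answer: 39841137/1978 ≈ 20142.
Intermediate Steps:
h = 4217/1978 (h = -44/(-43) - 51/(-46) = -44*(-1/43) - 51*(-1/46) = 44/43 + 51/46 = 4217/1978 ≈ 2.1320)
m(c) = 4217/1978 + c
m(-183) - 1*(-20323) = (4217/1978 - 183) - 1*(-20323) = -357757/1978 + 20323 = 39841137/1978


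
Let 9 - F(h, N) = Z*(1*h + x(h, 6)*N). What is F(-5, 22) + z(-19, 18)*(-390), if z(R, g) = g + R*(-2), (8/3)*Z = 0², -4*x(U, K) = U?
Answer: -21831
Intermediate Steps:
x(U, K) = -U/4
Z = 0 (Z = (3/8)*0² = (3/8)*0 = 0)
F(h, N) = 9 (F(h, N) = 9 - 0*(1*h + (-h/4)*N) = 9 - 0*(h - N*h/4) = 9 - 1*0 = 9 + 0 = 9)
z(R, g) = g - 2*R
F(-5, 22) + z(-19, 18)*(-390) = 9 + (18 - 2*(-19))*(-390) = 9 + (18 + 38)*(-390) = 9 + 56*(-390) = 9 - 21840 = -21831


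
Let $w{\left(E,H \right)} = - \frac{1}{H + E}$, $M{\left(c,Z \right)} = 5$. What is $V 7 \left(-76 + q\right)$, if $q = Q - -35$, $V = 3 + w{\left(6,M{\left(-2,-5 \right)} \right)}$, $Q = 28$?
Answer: $- \frac{2912}{11} \approx -264.73$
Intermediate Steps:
$w{\left(E,H \right)} = - \frac{1}{E + H}$
$V = \frac{32}{11}$ ($V = 3 - \frac{1}{6 + 5} = 3 - \frac{1}{11} = \frac{32}{11} \approx 2.9091$)
$q = 63$ ($q = 28 - -35 = 28 + 35 = 63$)
$V 7 \left(-76 + q\right) = \frac{32}{11} \cdot 7 \left(-76 + 63\right) = \frac{224}{11} \left(-13\right) = - \frac{2912}{11}$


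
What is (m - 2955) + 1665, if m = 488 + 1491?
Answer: 689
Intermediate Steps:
m = 1979
(m - 2955) + 1665 = (1979 - 2955) + 1665 = -976 + 1665 = 689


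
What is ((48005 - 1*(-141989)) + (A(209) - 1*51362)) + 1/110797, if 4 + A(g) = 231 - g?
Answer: 15362004051/110797 ≈ 1.3865e+5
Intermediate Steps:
A(g) = 227 - g (A(g) = -4 + (231 - g) = 227 - g)
((48005 - 1*(-141989)) + (A(209) - 1*51362)) + 1/110797 = ((48005 - 1*(-141989)) + ((227 - 1*209) - 1*51362)) + 1/110797 = ((48005 + 141989) + ((227 - 209) - 51362)) + 1/110797 = (189994 + (18 - 51362)) + 1/110797 = (189994 - 51344) + 1/110797 = 138650 + 1/110797 = 15362004051/110797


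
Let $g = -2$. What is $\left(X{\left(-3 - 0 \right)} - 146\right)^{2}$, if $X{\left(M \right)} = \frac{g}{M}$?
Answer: $\frac{190096}{9} \approx 21122.0$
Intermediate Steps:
$X{\left(M \right)} = - \frac{2}{M}$
$\left(X{\left(-3 - 0 \right)} - 146\right)^{2} = \left(- \frac{2}{-3 - 0} - 146\right)^{2} = \left(- \frac{2}{-3 + 0} - 146\right)^{2} = \left(- \frac{2}{-3} - 146\right)^{2} = \left(\left(-2\right) \left(- \frac{1}{3}\right) - 146\right)^{2} = \left(\frac{2}{3} - 146\right)^{2} = \left(- \frac{436}{3}\right)^{2} = \frac{190096}{9}$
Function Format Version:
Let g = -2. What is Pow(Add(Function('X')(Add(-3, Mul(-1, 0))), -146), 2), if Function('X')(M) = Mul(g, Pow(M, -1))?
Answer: Rational(190096, 9) ≈ 21122.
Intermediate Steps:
Function('X')(M) = Mul(-2, Pow(M, -1))
Pow(Add(Function('X')(Add(-3, Mul(-1, 0))), -146), 2) = Pow(Add(Mul(-2, Pow(Add(-3, Mul(-1, 0)), -1)), -146), 2) = Pow(Add(Mul(-2, Pow(Add(-3, 0), -1)), -146), 2) = Pow(Add(Mul(-2, Pow(-3, -1)), -146), 2) = Pow(Add(Mul(-2, Rational(-1, 3)), -146), 2) = Pow(Add(Rational(2, 3), -146), 2) = Pow(Rational(-436, 3), 2) = Rational(190096, 9)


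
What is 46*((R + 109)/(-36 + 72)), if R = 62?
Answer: 437/2 ≈ 218.50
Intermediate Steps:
46*((R + 109)/(-36 + 72)) = 46*((62 + 109)/(-36 + 72)) = 46*(171/36) = 46*(171*(1/36)) = 46*(19/4) = 437/2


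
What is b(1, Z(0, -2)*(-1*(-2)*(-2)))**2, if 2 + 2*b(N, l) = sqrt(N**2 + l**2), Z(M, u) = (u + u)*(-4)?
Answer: 4101/4 - sqrt(4097) ≈ 961.24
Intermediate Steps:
Z(M, u) = -8*u (Z(M, u) = (2*u)*(-4) = -8*u)
b(N, l) = -1 + sqrt(N**2 + l**2)/2
b(1, Z(0, -2)*(-1*(-2)*(-2)))**2 = (-1 + sqrt(1**2 + ((-8*(-2))*(-1*(-2)*(-2)))**2)/2)**2 = (-1 + sqrt(1 + (16*(2*(-2)))**2)/2)**2 = (-1 + sqrt(1 + (16*(-4))**2)/2)**2 = (-1 + sqrt(1 + (-64)**2)/2)**2 = (-1 + sqrt(1 + 4096)/2)**2 = (-1 + sqrt(4097)/2)**2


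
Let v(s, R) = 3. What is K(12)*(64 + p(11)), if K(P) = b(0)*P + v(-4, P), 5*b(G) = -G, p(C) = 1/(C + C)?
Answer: 4227/22 ≈ 192.14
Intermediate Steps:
p(C) = 1/(2*C)
b(G) = -G/5 (b(G) = (-G)/5 = -G/5)
K(P) = 3 (K(P) = (-⅕*0)*P + 3 = 0*P + 3 = 0 + 3 = 3)
K(12)*(64 + p(11)) = 3*(64 + (½)/11) = 3*(64 + (½)*(1/11)) = 3*(64 + 1/22) = 3*(1409/22) = 4227/22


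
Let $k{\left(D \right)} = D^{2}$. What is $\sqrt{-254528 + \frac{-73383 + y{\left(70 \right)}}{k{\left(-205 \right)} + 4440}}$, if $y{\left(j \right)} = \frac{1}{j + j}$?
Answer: $\frac{i \sqrt{107707566575922369}}{650510} \approx 504.51 i$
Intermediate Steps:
$y{\left(j \right)} = \frac{1}{2 j}$
$\sqrt{-254528 + \frac{-73383 + y{\left(70 \right)}}{k{\left(-205 \right)} + 4440}} = \sqrt{-254528 + \frac{-73383 + \frac{1}{2 \cdot 70}}{\left(-205\right)^{2} + 4440}} = \sqrt{-254528 + \frac{-73383 + \frac{1}{2} \cdot \frac{1}{70}}{42025 + 4440}} = \sqrt{-254528 + \frac{-73383 + \frac{1}{140}}{46465}} = \sqrt{-254528 - \frac{10273619}{6505100}} = \sqrt{- \frac{1655740366419}{6505100}} = \frac{i \sqrt{107707566575922369}}{650510}$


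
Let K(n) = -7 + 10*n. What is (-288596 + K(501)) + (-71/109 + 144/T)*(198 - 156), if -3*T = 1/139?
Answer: -305814363/109 ≈ -2.8056e+6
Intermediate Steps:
T = -1/417 (T = -⅓/139 = -⅓*1/139 = -1/417 ≈ -0.0023981)
(-288596 + K(501)) + (-71/109 + 144/T)*(198 - 156) = (-288596 + (-7 + 10*501)) + (-71/109 + 144/(-1/417))*(198 - 156) = (-288596 + (-7 + 5010)) + (-71*1/109 + 144*(-417))*42 = (-288596 + 5003) + (-71/109 - 60048)*42 = -283593 - 6545303/109*42 = -283593 - 274902726/109 = -305814363/109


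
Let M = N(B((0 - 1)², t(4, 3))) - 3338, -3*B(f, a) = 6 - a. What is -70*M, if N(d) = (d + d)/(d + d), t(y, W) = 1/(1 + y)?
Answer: 233590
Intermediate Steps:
B(f, a) = -2 + a/3 (B(f, a) = -(6 - a)/3 = -2 + a/3)
N(d) = 1 (N(d) = (2*d)/((2*d)) = (2*d)*(1/(2*d)) = 1)
M = -3337 (M = 1 - 3338 = -3337)
-70*M = -70*(-3337) = 233590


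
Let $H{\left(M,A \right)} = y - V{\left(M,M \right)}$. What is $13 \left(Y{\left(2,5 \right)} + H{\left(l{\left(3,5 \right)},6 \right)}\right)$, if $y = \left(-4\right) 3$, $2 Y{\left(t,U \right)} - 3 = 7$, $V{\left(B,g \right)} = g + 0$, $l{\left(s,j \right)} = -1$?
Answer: $-78$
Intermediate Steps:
$V{\left(B,g \right)} = g$
$Y{\left(t,U \right)} = 5$ ($Y{\left(t,U \right)} = \frac{3}{2} + \frac{1}{2} \cdot 7 = \frac{3}{2} + \frac{7}{2} = 5$)
$y = -12$
$H{\left(M,A \right)} = -12 - M$
$13 \left(Y{\left(2,5 \right)} + H{\left(l{\left(3,5 \right)},6 \right)}\right) = 13 \left(5 - 11\right) = 13 \left(-6\right) = -78$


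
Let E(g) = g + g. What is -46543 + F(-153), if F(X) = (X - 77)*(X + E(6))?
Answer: -14113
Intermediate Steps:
E(g) = 2*g
F(X) = (-77 + X)*(12 + X) (F(X) = (X - 77)*(X + 2*6) = (-77 + X)*(X + 12) = (-77 + X)*(12 + X))
-46543 + F(-153) = -46543 + (-924 + (-153)² - 65*(-153)) = -46543 + (-924 + 23409 + 9945) = -46543 + 32430 = -14113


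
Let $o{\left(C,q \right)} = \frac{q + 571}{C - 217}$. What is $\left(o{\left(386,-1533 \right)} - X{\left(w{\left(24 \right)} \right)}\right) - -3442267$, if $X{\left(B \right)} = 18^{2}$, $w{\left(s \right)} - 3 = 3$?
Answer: $\frac{44745185}{13} \approx 3.4419 \cdot 10^{6}$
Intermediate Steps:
$w{\left(s \right)} = 6$ ($w{\left(s \right)} = 3 + 3 = 6$)
$X{\left(B \right)} = 324$
$o{\left(C,q \right)} = \frac{571 + q}{-217 + C}$
$\left(o{\left(386,-1533 \right)} - X{\left(w{\left(24 \right)} \right)}\right) - -3442267 = \left(\frac{571 - 1533}{-217 + 386} - 324\right) - -3442267 = \left(\frac{1}{169} \left(-962\right) - 324\right) + 3442267 = \left(- \frac{74}{13} - 324\right) + 3442267 = - \frac{4286}{13} + 3442267 = \frac{44745185}{13}$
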